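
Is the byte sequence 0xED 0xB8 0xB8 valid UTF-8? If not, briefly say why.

Structurally a 3-byte sequence; payload = 0xDE38.
But 0xDE38 is in U+D800–U+DFFF, the surrogate range. Surrogates are not Unicode scalar values and are forbidden in UTF-8.

invalid (encodes a surrogate (U+D800–U+DFFF))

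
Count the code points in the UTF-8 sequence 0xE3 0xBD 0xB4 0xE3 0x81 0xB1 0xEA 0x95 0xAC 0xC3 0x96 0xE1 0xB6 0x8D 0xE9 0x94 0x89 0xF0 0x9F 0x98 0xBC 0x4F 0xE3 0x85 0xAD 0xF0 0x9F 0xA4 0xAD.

10

Byte at offset 0: 0xE3 = 11100011 → 3-byte char (#1). Advance 3.
Byte at offset 3: 0xE3 = 11100011 → 3-byte char (#2). Advance 3.
Byte at offset 6: 0xEA = 11101010 → 3-byte char (#3). Advance 3.
Byte at offset 9: 0xC3 = 11000011 → 2-byte char (#4). Advance 2.
Byte at offset 11: 0xE1 = 11100001 → 3-byte char (#5). Advance 3.
Byte at offset 14: 0xE9 = 11101001 → 3-byte char (#6). Advance 3.
Byte at offset 17: 0xF0 = 11110000 → 4-byte char (#7). Advance 4.
Byte at offset 21: 0x4F = 01001111 → 1-byte char (#8). Advance 1.
Byte at offset 22: 0xE3 = 11100011 → 3-byte char (#9). Advance 3.
Byte at offset 25: 0xF0 = 11110000 → 4-byte char (#10). Advance 4.
Reached end at offset 29 after 10 code points.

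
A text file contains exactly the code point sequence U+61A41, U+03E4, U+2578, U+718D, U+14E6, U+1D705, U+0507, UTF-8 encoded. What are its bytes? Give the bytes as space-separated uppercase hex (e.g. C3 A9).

U+61A41: 4-byte form → F1 A1 A9 81.
U+03E4: 2-byte form → CF A4.
U+2578: 3-byte form → E2 95 B8.
U+718D: 3-byte form → E7 86 8D.
U+14E6: 3-byte form → E1 93 A6.
U+1D705: 4-byte form → F0 9D 9C 85.
U+0507: 2-byte form → D4 87.
Concatenated (21 bytes): F1 A1 A9 81 CF A4 E2 95 B8 E7 86 8D E1 93 A6 F0 9D 9C 85 D4 87.

F1 A1 A9 81 CF A4 E2 95 B8 E7 86 8D E1 93 A6 F0 9D 9C 85 D4 87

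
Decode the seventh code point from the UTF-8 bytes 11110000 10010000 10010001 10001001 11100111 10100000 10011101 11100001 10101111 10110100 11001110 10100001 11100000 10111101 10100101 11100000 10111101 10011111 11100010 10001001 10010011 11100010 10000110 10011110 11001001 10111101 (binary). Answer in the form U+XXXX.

U+2253

Offset 0: leading byte 0xF0 = 11110000 → 4-byte char #1 = F0 90 91 89.
Offset 4: leading byte 0xE7 = 11100111 → 3-byte char #2 = E7 A0 9D.
Offset 7: leading byte 0xE1 = 11100001 → 3-byte char #3 = E1 AF B4.
Offset 10: leading byte 0xCE = 11001110 → 2-byte char #4 = CE A1.
Offset 12: leading byte 0xE0 = 11100000 → 3-byte char #5 = E0 BD A5.
Offset 15: leading byte 0xE0 = 11100000 → 3-byte char #6 = E0 BD 9F.
Offset 18: leading byte 0xE2 = 11100010 → 3-byte char #7 = E2 89 93.
Leading byte 0xE2 = 11100010 matches 1110xxxx → 3-byte sequence.
Byte 1: 0xE2 = 11100010, payload 0010 (4 bits).
Byte 2: 0x89 = 10001001 (10xxxxxx ✓), payload 001001.
Byte 3: 0x93 = 10010011 (10xxxxxx ✓), payload 010011.
Concatenate: 0010001001010011 = 0x2253 (16 bits → U+2253).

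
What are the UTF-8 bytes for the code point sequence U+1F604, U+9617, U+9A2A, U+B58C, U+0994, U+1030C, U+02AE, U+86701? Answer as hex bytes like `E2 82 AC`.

F0 9F 98 84 E9 98 97 E9 A8 AA EB 96 8C E0 A6 94 F0 90 8C 8C CA AE F2 86 9C 81

U+1F604: 4-byte form → F0 9F 98 84.
U+9617: 3-byte form → E9 98 97.
U+9A2A: 3-byte form → E9 A8 AA.
U+B58C: 3-byte form → EB 96 8C.
U+0994: 3-byte form → E0 A6 94.
U+1030C: 4-byte form → F0 90 8C 8C.
U+02AE: 2-byte form → CA AE.
U+86701: 4-byte form → F2 86 9C 81.
Concatenated (26 bytes): F0 9F 98 84 E9 98 97 E9 A8 AA EB 96 8C E0 A6 94 F0 90 8C 8C CA AE F2 86 9C 81.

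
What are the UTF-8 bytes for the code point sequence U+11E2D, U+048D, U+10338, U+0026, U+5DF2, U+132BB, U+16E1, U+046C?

F0 91 B8 AD D2 8D F0 90 8C B8 26 E5 B7 B2 F0 93 8A BB E1 9B A1 D1 AC

U+11E2D: 4-byte form → F0 91 B8 AD.
U+048D: 2-byte form → D2 8D.
U+10338: 4-byte form → F0 90 8C B8.
U+0026: 1-byte form → 26.
U+5DF2: 3-byte form → E5 B7 B2.
U+132BB: 4-byte form → F0 93 8A BB.
U+16E1: 3-byte form → E1 9B A1.
U+046C: 2-byte form → D1 AC.
Concatenated (23 bytes): F0 91 B8 AD D2 8D F0 90 8C B8 26 E5 B7 B2 F0 93 8A BB E1 9B A1 D1 AC.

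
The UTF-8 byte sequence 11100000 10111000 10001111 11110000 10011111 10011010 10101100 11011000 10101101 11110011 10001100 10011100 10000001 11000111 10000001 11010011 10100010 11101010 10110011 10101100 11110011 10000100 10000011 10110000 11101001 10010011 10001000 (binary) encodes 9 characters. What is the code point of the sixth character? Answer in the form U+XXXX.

U+04E2

Offset 0: leading byte 0xE0 = 11100000 → 3-byte char #1 = E0 B8 8F.
Offset 3: leading byte 0xF0 = 11110000 → 4-byte char #2 = F0 9F 9A AC.
Offset 7: leading byte 0xD8 = 11011000 → 2-byte char #3 = D8 AD.
Offset 9: leading byte 0xF3 = 11110011 → 4-byte char #4 = F3 8C 9C 81.
Offset 13: leading byte 0xC7 = 11000111 → 2-byte char #5 = C7 81.
Offset 15: leading byte 0xD3 = 11010011 → 2-byte char #6 = D3 A2.
Leading byte 0xD3 = 11010011 matches 110xxxxx → 2-byte sequence.
Byte 1: 0xD3 = 11010011, payload 10011 (5 bits).
Byte 2: 0xA2 = 10100010 (10xxxxxx ✓), payload 100010.
Concatenate: 10011100010 = 0x4E2 (11 bits → U+04E2).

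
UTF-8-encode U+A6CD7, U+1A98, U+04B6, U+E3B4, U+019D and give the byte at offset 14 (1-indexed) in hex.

0x9D

1-indexed offset 14 is 0-indexed offset 13.
U+A6CD7 → 4-byte form F2 A6 B3 97 at offsets 0–3.
U+1A98 → 3-byte form E1 AA 98 at offsets 4–6.
U+04B6 → 2-byte form D2 B6 at offsets 7–8.
U+E3B4 → 3-byte form EE 8E B4 at offsets 9–11.
U+019D → 2-byte form C6 9D at offsets 12–13.
Offset 13 falls in char 5's range; it's byte 2 of C6 9D = 0x9D.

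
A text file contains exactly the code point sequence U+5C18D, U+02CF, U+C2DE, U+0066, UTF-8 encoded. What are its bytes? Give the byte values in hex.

F1 9C 86 8D CB 8F EC 8B 9E 66

U+5C18D: 4-byte form → F1 9C 86 8D.
U+02CF: 2-byte form → CB 8F.
U+C2DE: 3-byte form → EC 8B 9E.
U+0066: 1-byte form → 66.
Concatenated (10 bytes): F1 9C 86 8D CB 8F EC 8B 9E 66.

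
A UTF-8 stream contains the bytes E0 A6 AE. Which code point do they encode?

U+09AE

Leading byte 0xE0 = 11100000 matches 1110xxxx → 3-byte sequence.
Byte 1: 0xE0 = 11100000, payload 0000 (4 bits).
Byte 2: 0xA6 = 10100110 (10xxxxxx ✓), payload 100110.
Byte 3: 0xAE = 10101110 (10xxxxxx ✓), payload 101110.
Concatenate: 0000100110101110 = 0x9AE (16 bits → U+09AE).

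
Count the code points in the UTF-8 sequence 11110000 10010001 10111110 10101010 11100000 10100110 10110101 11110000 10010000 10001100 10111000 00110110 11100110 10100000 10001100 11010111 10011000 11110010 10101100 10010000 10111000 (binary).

Byte at offset 0: 0xF0 = 11110000 → 4-byte char (#1). Advance 4.
Byte at offset 4: 0xE0 = 11100000 → 3-byte char (#2). Advance 3.
Byte at offset 7: 0xF0 = 11110000 → 4-byte char (#3). Advance 4.
Byte at offset 11: 0x36 = 00110110 → 1-byte char (#4). Advance 1.
Byte at offset 12: 0xE6 = 11100110 → 3-byte char (#5). Advance 3.
Byte at offset 15: 0xD7 = 11010111 → 2-byte char (#6). Advance 2.
Byte at offset 17: 0xF2 = 11110010 → 4-byte char (#7). Advance 4.
Reached end at offset 21 after 7 code points.

7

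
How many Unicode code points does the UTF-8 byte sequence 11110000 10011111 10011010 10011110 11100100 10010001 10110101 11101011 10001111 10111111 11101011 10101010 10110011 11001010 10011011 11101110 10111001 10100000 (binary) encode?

6

Byte at offset 0: 0xF0 = 11110000 → 4-byte char (#1). Advance 4.
Byte at offset 4: 0xE4 = 11100100 → 3-byte char (#2). Advance 3.
Byte at offset 7: 0xEB = 11101011 → 3-byte char (#3). Advance 3.
Byte at offset 10: 0xEB = 11101011 → 3-byte char (#4). Advance 3.
Byte at offset 13: 0xCA = 11001010 → 2-byte char (#5). Advance 2.
Byte at offset 15: 0xEE = 11101110 → 3-byte char (#6). Advance 3.
Reached end at offset 18 after 6 code points.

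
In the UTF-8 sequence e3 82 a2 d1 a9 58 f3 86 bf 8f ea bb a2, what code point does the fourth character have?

U+C6FCF

Offset 0: leading byte 0xE3 = 11100011 → 3-byte char #1 = E3 82 A2.
Offset 3: leading byte 0xD1 = 11010001 → 2-byte char #2 = D1 A9.
Offset 5: leading byte 0x58 = 01011000 → 1-byte char #3 = 58.
Offset 6: leading byte 0xF3 = 11110011 → 4-byte char #4 = F3 86 BF 8F.
Leading byte 0xF3 = 11110011 matches 11110xxx → 4-byte sequence.
Byte 1: 0xF3 = 11110011, payload 011 (3 bits).
Byte 2: 0x86 = 10000110 (10xxxxxx ✓), payload 000110.
Byte 3: 0xBF = 10111111 (10xxxxxx ✓), payload 111111.
Byte 4: 0x8F = 10001111 (10xxxxxx ✓), payload 001111.
Concatenate: 011000110111111001111 = 0xC6FCF (21 bits → U+C6FCF).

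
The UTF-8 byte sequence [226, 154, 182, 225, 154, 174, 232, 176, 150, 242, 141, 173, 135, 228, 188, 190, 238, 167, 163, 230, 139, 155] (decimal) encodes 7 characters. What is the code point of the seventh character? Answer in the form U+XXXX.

Offset 0: leading byte 0xE2 = 11100010 → 3-byte char #1 = E2 9A B6.
Offset 3: leading byte 0xE1 = 11100001 → 3-byte char #2 = E1 9A AE.
Offset 6: leading byte 0xE8 = 11101000 → 3-byte char #3 = E8 B0 96.
Offset 9: leading byte 0xF2 = 11110010 → 4-byte char #4 = F2 8D AD 87.
Offset 13: leading byte 0xE4 = 11100100 → 3-byte char #5 = E4 BC BE.
Offset 16: leading byte 0xEE = 11101110 → 3-byte char #6 = EE A7 A3.
Offset 19: leading byte 0xE6 = 11100110 → 3-byte char #7 = E6 8B 9B.
Leading byte 0xE6 = 11100110 matches 1110xxxx → 3-byte sequence.
Byte 1: 0xE6 = 11100110, payload 0110 (4 bits).
Byte 2: 0x8B = 10001011 (10xxxxxx ✓), payload 001011.
Byte 3: 0x9B = 10011011 (10xxxxxx ✓), payload 011011.
Concatenate: 0110001011011011 = 0x62DB (16 bits → U+62DB).

U+62DB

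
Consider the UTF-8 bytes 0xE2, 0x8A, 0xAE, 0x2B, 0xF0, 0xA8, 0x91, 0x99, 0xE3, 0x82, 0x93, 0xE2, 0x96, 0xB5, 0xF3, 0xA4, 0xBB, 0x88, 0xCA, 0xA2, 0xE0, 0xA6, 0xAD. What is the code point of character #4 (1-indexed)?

Offset 0: leading byte 0xE2 = 11100010 → 3-byte char #1 = E2 8A AE.
Offset 3: leading byte 0x2B = 00101011 → 1-byte char #2 = 2B.
Offset 4: leading byte 0xF0 = 11110000 → 4-byte char #3 = F0 A8 91 99.
Offset 8: leading byte 0xE3 = 11100011 → 3-byte char #4 = E3 82 93.
Leading byte 0xE3 = 11100011 matches 1110xxxx → 3-byte sequence.
Byte 1: 0xE3 = 11100011, payload 0011 (4 bits).
Byte 2: 0x82 = 10000010 (10xxxxxx ✓), payload 000010.
Byte 3: 0x93 = 10010011 (10xxxxxx ✓), payload 010011.
Concatenate: 0011000010010011 = 0x3093 (16 bits → U+3093).

U+3093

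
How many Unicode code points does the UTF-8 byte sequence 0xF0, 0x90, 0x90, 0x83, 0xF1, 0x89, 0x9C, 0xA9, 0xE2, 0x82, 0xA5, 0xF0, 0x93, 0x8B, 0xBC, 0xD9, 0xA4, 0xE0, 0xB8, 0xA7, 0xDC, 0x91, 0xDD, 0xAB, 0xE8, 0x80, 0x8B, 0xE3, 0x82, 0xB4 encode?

Byte at offset 0: 0xF0 = 11110000 → 4-byte char (#1). Advance 4.
Byte at offset 4: 0xF1 = 11110001 → 4-byte char (#2). Advance 4.
Byte at offset 8: 0xE2 = 11100010 → 3-byte char (#3). Advance 3.
Byte at offset 11: 0xF0 = 11110000 → 4-byte char (#4). Advance 4.
Byte at offset 15: 0xD9 = 11011001 → 2-byte char (#5). Advance 2.
Byte at offset 17: 0xE0 = 11100000 → 3-byte char (#6). Advance 3.
Byte at offset 20: 0xDC = 11011100 → 2-byte char (#7). Advance 2.
Byte at offset 22: 0xDD = 11011101 → 2-byte char (#8). Advance 2.
Byte at offset 24: 0xE8 = 11101000 → 3-byte char (#9). Advance 3.
Byte at offset 27: 0xE3 = 11100011 → 3-byte char (#10). Advance 3.
Reached end at offset 30 after 10 code points.

10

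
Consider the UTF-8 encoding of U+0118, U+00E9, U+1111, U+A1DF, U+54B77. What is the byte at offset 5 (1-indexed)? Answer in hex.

0xE1

1-indexed offset 5 is 0-indexed offset 4.
U+0118 → 2-byte form C4 98 at offsets 0–1.
U+00E9 → 2-byte form C3 A9 at offsets 2–3.
U+1111 → 3-byte form E1 84 91 at offsets 4–6.
Offset 4 falls in char 3's range; it's byte 1 of E1 84 91 = 0xE1.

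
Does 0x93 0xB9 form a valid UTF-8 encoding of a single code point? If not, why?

invalid (continuation byte with no leading byte)

Byte 0x93 = 10010011 has the form 10xxxxxx — a continuation byte — but there is no preceding leading byte.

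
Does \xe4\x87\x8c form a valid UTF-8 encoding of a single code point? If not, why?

valid

Leading byte 0xE4 = 11100100 → 3-byte form.
Continuation bytes 0x87=10000111, 0x8C=10001100 all match 10xxxxxx.
Decoded value 0x41CC is ≥ 0x800 (shortest form) and not a surrogate.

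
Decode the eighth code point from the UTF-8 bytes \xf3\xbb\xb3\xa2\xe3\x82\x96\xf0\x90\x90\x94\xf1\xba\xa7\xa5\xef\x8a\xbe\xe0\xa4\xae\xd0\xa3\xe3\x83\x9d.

U+30DD

Offset 0: leading byte 0xF3 = 11110011 → 4-byte char #1 = F3 BB B3 A2.
Offset 4: leading byte 0xE3 = 11100011 → 3-byte char #2 = E3 82 96.
Offset 7: leading byte 0xF0 = 11110000 → 4-byte char #3 = F0 90 90 94.
Offset 11: leading byte 0xF1 = 11110001 → 4-byte char #4 = F1 BA A7 A5.
Offset 15: leading byte 0xEF = 11101111 → 3-byte char #5 = EF 8A BE.
Offset 18: leading byte 0xE0 = 11100000 → 3-byte char #6 = E0 A4 AE.
Offset 21: leading byte 0xD0 = 11010000 → 2-byte char #7 = D0 A3.
Offset 23: leading byte 0xE3 = 11100011 → 3-byte char #8 = E3 83 9D.
Leading byte 0xE3 = 11100011 matches 1110xxxx → 3-byte sequence.
Byte 1: 0xE3 = 11100011, payload 0011 (4 bits).
Byte 2: 0x83 = 10000011 (10xxxxxx ✓), payload 000011.
Byte 3: 0x9D = 10011101 (10xxxxxx ✓), payload 011101.
Concatenate: 0011000011011101 = 0x30DD (16 bits → U+30DD).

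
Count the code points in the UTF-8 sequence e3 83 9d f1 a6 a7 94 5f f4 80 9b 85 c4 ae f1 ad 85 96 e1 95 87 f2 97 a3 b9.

Byte at offset 0: 0xE3 = 11100011 → 3-byte char (#1). Advance 3.
Byte at offset 3: 0xF1 = 11110001 → 4-byte char (#2). Advance 4.
Byte at offset 7: 0x5F = 01011111 → 1-byte char (#3). Advance 1.
Byte at offset 8: 0xF4 = 11110100 → 4-byte char (#4). Advance 4.
Byte at offset 12: 0xC4 = 11000100 → 2-byte char (#5). Advance 2.
Byte at offset 14: 0xF1 = 11110001 → 4-byte char (#6). Advance 4.
Byte at offset 18: 0xE1 = 11100001 → 3-byte char (#7). Advance 3.
Byte at offset 21: 0xF2 = 11110010 → 4-byte char (#8). Advance 4.
Reached end at offset 25 after 8 code points.

8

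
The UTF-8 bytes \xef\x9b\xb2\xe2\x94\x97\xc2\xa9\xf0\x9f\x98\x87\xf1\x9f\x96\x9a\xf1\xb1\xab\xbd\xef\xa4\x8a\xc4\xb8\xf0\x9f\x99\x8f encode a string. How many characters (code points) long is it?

Byte at offset 0: 0xEF = 11101111 → 3-byte char (#1). Advance 3.
Byte at offset 3: 0xE2 = 11100010 → 3-byte char (#2). Advance 3.
Byte at offset 6: 0xC2 = 11000010 → 2-byte char (#3). Advance 2.
Byte at offset 8: 0xF0 = 11110000 → 4-byte char (#4). Advance 4.
Byte at offset 12: 0xF1 = 11110001 → 4-byte char (#5). Advance 4.
Byte at offset 16: 0xF1 = 11110001 → 4-byte char (#6). Advance 4.
Byte at offset 20: 0xEF = 11101111 → 3-byte char (#7). Advance 3.
Byte at offset 23: 0xC4 = 11000100 → 2-byte char (#8). Advance 2.
Byte at offset 25: 0xF0 = 11110000 → 4-byte char (#9). Advance 4.
Reached end at offset 29 after 9 code points.

9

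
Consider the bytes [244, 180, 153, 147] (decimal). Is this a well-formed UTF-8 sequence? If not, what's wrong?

Leading byte 0xF4 = 11110100 → 4-byte form.
Payload = 0x134653, which exceeds U+10FFFF, the maximum Unicode code point. (Leading bytes F5–FF, or F4 followed by ≥ 0x90, are invalid.)

invalid (encodes a value above U+10FFFF)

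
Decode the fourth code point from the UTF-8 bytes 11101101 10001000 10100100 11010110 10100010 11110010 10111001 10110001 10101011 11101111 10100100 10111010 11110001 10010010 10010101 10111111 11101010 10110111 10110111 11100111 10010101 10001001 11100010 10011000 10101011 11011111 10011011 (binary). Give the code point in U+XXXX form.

Offset 0: leading byte 0xED = 11101101 → 3-byte char #1 = ED 88 A4.
Offset 3: leading byte 0xD6 = 11010110 → 2-byte char #2 = D6 A2.
Offset 5: leading byte 0xF2 = 11110010 → 4-byte char #3 = F2 B9 B1 AB.
Offset 9: leading byte 0xEF = 11101111 → 3-byte char #4 = EF A4 BA.
Leading byte 0xEF = 11101111 matches 1110xxxx → 3-byte sequence.
Byte 1: 0xEF = 11101111, payload 1111 (4 bits).
Byte 2: 0xA4 = 10100100 (10xxxxxx ✓), payload 100100.
Byte 3: 0xBA = 10111010 (10xxxxxx ✓), payload 111010.
Concatenate: 1111100100111010 = 0xF93A (16 bits → U+F93A).

U+F93A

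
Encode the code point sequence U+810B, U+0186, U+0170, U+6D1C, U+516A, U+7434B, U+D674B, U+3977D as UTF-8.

U+810B: 3-byte form → E8 84 8B.
U+0186: 2-byte form → C6 86.
U+0170: 2-byte form → C5 B0.
U+6D1C: 3-byte form → E6 B4 9C.
U+516A: 3-byte form → E5 85 AA.
U+7434B: 4-byte form → F1 B4 8D 8B.
U+D674B: 4-byte form → F3 96 9D 8B.
U+3977D: 4-byte form → F0 B9 9D BD.
Concatenated (25 bytes): E8 84 8B C6 86 C5 B0 E6 B4 9C E5 85 AA F1 B4 8D 8B F3 96 9D 8B F0 B9 9D BD.

E8 84 8B C6 86 C5 B0 E6 B4 9C E5 85 AA F1 B4 8D 8B F3 96 9D 8B F0 B9 9D BD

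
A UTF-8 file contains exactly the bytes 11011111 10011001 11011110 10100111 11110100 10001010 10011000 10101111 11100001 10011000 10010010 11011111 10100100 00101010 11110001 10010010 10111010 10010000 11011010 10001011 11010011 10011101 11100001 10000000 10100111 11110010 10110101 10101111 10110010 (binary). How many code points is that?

Byte at offset 0: 0xDF = 11011111 → 2-byte char (#1). Advance 2.
Byte at offset 2: 0xDE = 11011110 → 2-byte char (#2). Advance 2.
Byte at offset 4: 0xF4 = 11110100 → 4-byte char (#3). Advance 4.
Byte at offset 8: 0xE1 = 11100001 → 3-byte char (#4). Advance 3.
Byte at offset 11: 0xDF = 11011111 → 2-byte char (#5). Advance 2.
Byte at offset 13: 0x2A = 00101010 → 1-byte char (#6). Advance 1.
Byte at offset 14: 0xF1 = 11110001 → 4-byte char (#7). Advance 4.
Byte at offset 18: 0xDA = 11011010 → 2-byte char (#8). Advance 2.
Byte at offset 20: 0xD3 = 11010011 → 2-byte char (#9). Advance 2.
Byte at offset 22: 0xE1 = 11100001 → 3-byte char (#10). Advance 3.
Byte at offset 25: 0xF2 = 11110010 → 4-byte char (#11). Advance 4.
Reached end at offset 29 after 11 code points.

11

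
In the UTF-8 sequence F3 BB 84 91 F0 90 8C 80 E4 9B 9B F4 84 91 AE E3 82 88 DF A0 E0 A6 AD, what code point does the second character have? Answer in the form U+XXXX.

U+10300

Offset 0: leading byte 0xF3 = 11110011 → 4-byte char #1 = F3 BB 84 91.
Offset 4: leading byte 0xF0 = 11110000 → 4-byte char #2 = F0 90 8C 80.
Leading byte 0xF0 = 11110000 matches 11110xxx → 4-byte sequence.
Byte 1: 0xF0 = 11110000, payload 000 (3 bits).
Byte 2: 0x90 = 10010000 (10xxxxxx ✓), payload 010000.
Byte 3: 0x8C = 10001100 (10xxxxxx ✓), payload 001100.
Byte 4: 0x80 = 10000000 (10xxxxxx ✓), payload 000000.
Concatenate: 000010000001100000000 = 0x10300 (21 bits → U+10300).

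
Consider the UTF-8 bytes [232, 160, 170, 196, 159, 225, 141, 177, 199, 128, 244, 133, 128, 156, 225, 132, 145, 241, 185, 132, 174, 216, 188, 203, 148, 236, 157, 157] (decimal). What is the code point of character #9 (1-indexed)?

Offset 0: leading byte 0xE8 = 11101000 → 3-byte char #1 = E8 A0 AA.
Offset 3: leading byte 0xC4 = 11000100 → 2-byte char #2 = C4 9F.
Offset 5: leading byte 0xE1 = 11100001 → 3-byte char #3 = E1 8D B1.
Offset 8: leading byte 0xC7 = 11000111 → 2-byte char #4 = C7 80.
Offset 10: leading byte 0xF4 = 11110100 → 4-byte char #5 = F4 85 80 9C.
Offset 14: leading byte 0xE1 = 11100001 → 3-byte char #6 = E1 84 91.
Offset 17: leading byte 0xF1 = 11110001 → 4-byte char #7 = F1 B9 84 AE.
Offset 21: leading byte 0xD8 = 11011000 → 2-byte char #8 = D8 BC.
Offset 23: leading byte 0xCB = 11001011 → 2-byte char #9 = CB 94.
Leading byte 0xCB = 11001011 matches 110xxxxx → 2-byte sequence.
Byte 1: 0xCB = 11001011, payload 01011 (5 bits).
Byte 2: 0x94 = 10010100 (10xxxxxx ✓), payload 010100.
Concatenate: 01011010100 = 0x2D4 (11 bits → U+02D4).

U+02D4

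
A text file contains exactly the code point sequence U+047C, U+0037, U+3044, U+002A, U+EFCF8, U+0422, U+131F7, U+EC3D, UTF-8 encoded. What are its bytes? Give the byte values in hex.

D1 BC 37 E3 81 84 2A F3 AF B3 B8 D0 A2 F0 93 87 B7 EE B0 BD

U+047C: 2-byte form → D1 BC.
U+0037: 1-byte form → 37.
U+3044: 3-byte form → E3 81 84.
U+002A: 1-byte form → 2A.
U+EFCF8: 4-byte form → F3 AF B3 B8.
U+0422: 2-byte form → D0 A2.
U+131F7: 4-byte form → F0 93 87 B7.
U+EC3D: 3-byte form → EE B0 BD.
Concatenated (20 bytes): D1 BC 37 E3 81 84 2A F3 AF B3 B8 D0 A2 F0 93 87 B7 EE B0 BD.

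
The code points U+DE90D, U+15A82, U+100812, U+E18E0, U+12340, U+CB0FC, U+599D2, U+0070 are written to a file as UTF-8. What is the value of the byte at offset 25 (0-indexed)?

0x99

U+DE90D → 4-byte form F3 9E A4 8D at offsets 0–3.
U+15A82 → 4-byte form F0 95 AA 82 at offsets 4–7.
U+100812 → 4-byte form F4 80 A0 92 at offsets 8–11.
U+E18E0 → 4-byte form F3 A1 A3 A0 at offsets 12–15.
U+12340 → 4-byte form F0 92 8D 80 at offsets 16–19.
U+CB0FC → 4-byte form F3 8B 83 BC at offsets 20–23.
U+599D2 → 4-byte form F1 99 A7 92 at offsets 24–27.
Offset 25 falls in char 7's range; it's byte 2 of F1 99 A7 92 = 0x99.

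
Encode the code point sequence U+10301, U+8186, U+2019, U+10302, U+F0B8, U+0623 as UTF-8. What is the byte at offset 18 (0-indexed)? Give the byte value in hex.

U+10301 → 4-byte form F0 90 8C 81 at offsets 0–3.
U+8186 → 3-byte form E8 86 86 at offsets 4–6.
U+2019 → 3-byte form E2 80 99 at offsets 7–9.
U+10302 → 4-byte form F0 90 8C 82 at offsets 10–13.
U+F0B8 → 3-byte form EF 82 B8 at offsets 14–16.
U+0623 → 2-byte form D8 A3 at offsets 17–18.
Offset 18 falls in char 6's range; it's byte 2 of D8 A3 = 0xA3.

0xA3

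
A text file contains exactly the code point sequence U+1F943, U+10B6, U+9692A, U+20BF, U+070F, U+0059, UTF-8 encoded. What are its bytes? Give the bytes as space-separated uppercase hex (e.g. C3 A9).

U+1F943: 4-byte form → F0 9F A5 83.
U+10B6: 3-byte form → E1 82 B6.
U+9692A: 4-byte form → F2 96 A4 AA.
U+20BF: 3-byte form → E2 82 BF.
U+070F: 2-byte form → DC 8F.
U+0059: 1-byte form → 59.
Concatenated (17 bytes): F0 9F A5 83 E1 82 B6 F2 96 A4 AA E2 82 BF DC 8F 59.

F0 9F A5 83 E1 82 B6 F2 96 A4 AA E2 82 BF DC 8F 59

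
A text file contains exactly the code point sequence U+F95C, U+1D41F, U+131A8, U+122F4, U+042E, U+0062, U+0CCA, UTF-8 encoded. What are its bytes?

U+F95C: 3-byte form → EF A5 9C.
U+1D41F: 4-byte form → F0 9D 90 9F.
U+131A8: 4-byte form → F0 93 86 A8.
U+122F4: 4-byte form → F0 92 8B B4.
U+042E: 2-byte form → D0 AE.
U+0062: 1-byte form → 62.
U+0CCA: 3-byte form → E0 B3 8A.
Concatenated (21 bytes): EF A5 9C F0 9D 90 9F F0 93 86 A8 F0 92 8B B4 D0 AE 62 E0 B3 8A.

EF A5 9C F0 9D 90 9F F0 93 86 A8 F0 92 8B B4 D0 AE 62 E0 B3 8A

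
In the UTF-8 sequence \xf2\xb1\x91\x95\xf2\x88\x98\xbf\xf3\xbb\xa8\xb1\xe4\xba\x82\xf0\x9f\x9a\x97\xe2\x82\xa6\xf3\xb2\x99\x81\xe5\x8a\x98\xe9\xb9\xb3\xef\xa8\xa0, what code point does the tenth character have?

Offset 0: leading byte 0xF2 = 11110010 → 4-byte char #1 = F2 B1 91 95.
Offset 4: leading byte 0xF2 = 11110010 → 4-byte char #2 = F2 88 98 BF.
Offset 8: leading byte 0xF3 = 11110011 → 4-byte char #3 = F3 BB A8 B1.
Offset 12: leading byte 0xE4 = 11100100 → 3-byte char #4 = E4 BA 82.
Offset 15: leading byte 0xF0 = 11110000 → 4-byte char #5 = F0 9F 9A 97.
Offset 19: leading byte 0xE2 = 11100010 → 3-byte char #6 = E2 82 A6.
Offset 22: leading byte 0xF3 = 11110011 → 4-byte char #7 = F3 B2 99 81.
Offset 26: leading byte 0xE5 = 11100101 → 3-byte char #8 = E5 8A 98.
Offset 29: leading byte 0xE9 = 11101001 → 3-byte char #9 = E9 B9 B3.
Offset 32: leading byte 0xEF = 11101111 → 3-byte char #10 = EF A8 A0.
Leading byte 0xEF = 11101111 matches 1110xxxx → 3-byte sequence.
Byte 1: 0xEF = 11101111, payload 1111 (4 bits).
Byte 2: 0xA8 = 10101000 (10xxxxxx ✓), payload 101000.
Byte 3: 0xA0 = 10100000 (10xxxxxx ✓), payload 100000.
Concatenate: 1111101000100000 = 0xFA20 (16 bits → U+FA20).

U+FA20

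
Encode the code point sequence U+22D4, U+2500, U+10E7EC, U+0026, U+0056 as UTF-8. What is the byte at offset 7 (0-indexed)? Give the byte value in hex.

0x8E

U+22D4 → 3-byte form E2 8B 94 at offsets 0–2.
U+2500 → 3-byte form E2 94 80 at offsets 3–5.
U+10E7EC → 4-byte form F4 8E 9F AC at offsets 6–9.
Offset 7 falls in char 3's range; it's byte 2 of F4 8E 9F AC = 0x8E.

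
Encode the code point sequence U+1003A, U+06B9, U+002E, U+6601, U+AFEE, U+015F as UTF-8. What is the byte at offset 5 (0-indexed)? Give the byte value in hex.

U+1003A → 4-byte form F0 90 80 BA at offsets 0–3.
U+06B9 → 2-byte form DA B9 at offsets 4–5.
Offset 5 falls in char 2's range; it's byte 2 of DA B9 = 0xB9.

0xB9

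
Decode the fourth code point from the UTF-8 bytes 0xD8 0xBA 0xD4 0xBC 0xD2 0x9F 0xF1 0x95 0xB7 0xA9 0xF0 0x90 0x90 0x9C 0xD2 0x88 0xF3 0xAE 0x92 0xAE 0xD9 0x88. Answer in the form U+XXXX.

U+55DE9

Offset 0: leading byte 0xD8 = 11011000 → 2-byte char #1 = D8 BA.
Offset 2: leading byte 0xD4 = 11010100 → 2-byte char #2 = D4 BC.
Offset 4: leading byte 0xD2 = 11010010 → 2-byte char #3 = D2 9F.
Offset 6: leading byte 0xF1 = 11110001 → 4-byte char #4 = F1 95 B7 A9.
Leading byte 0xF1 = 11110001 matches 11110xxx → 4-byte sequence.
Byte 1: 0xF1 = 11110001, payload 001 (3 bits).
Byte 2: 0x95 = 10010101 (10xxxxxx ✓), payload 010101.
Byte 3: 0xB7 = 10110111 (10xxxxxx ✓), payload 110111.
Byte 4: 0xA9 = 10101001 (10xxxxxx ✓), payload 101001.
Concatenate: 001010101110111101001 = 0x55DE9 (21 bits → U+55DE9).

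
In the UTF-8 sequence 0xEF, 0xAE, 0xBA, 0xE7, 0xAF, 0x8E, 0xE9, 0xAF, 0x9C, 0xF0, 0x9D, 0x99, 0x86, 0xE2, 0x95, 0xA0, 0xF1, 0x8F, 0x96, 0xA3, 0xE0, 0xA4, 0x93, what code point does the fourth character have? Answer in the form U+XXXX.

U+1D646

Offset 0: leading byte 0xEF = 11101111 → 3-byte char #1 = EF AE BA.
Offset 3: leading byte 0xE7 = 11100111 → 3-byte char #2 = E7 AF 8E.
Offset 6: leading byte 0xE9 = 11101001 → 3-byte char #3 = E9 AF 9C.
Offset 9: leading byte 0xF0 = 11110000 → 4-byte char #4 = F0 9D 99 86.
Leading byte 0xF0 = 11110000 matches 11110xxx → 4-byte sequence.
Byte 1: 0xF0 = 11110000, payload 000 (3 bits).
Byte 2: 0x9D = 10011101 (10xxxxxx ✓), payload 011101.
Byte 3: 0x99 = 10011001 (10xxxxxx ✓), payload 011001.
Byte 4: 0x86 = 10000110 (10xxxxxx ✓), payload 000110.
Concatenate: 000011101011001000110 = 0x1D646 (21 bits → U+1D646).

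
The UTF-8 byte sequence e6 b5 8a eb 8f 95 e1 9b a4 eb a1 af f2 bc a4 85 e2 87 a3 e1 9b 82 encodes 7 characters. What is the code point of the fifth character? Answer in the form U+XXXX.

Offset 0: leading byte 0xE6 = 11100110 → 3-byte char #1 = E6 B5 8A.
Offset 3: leading byte 0xEB = 11101011 → 3-byte char #2 = EB 8F 95.
Offset 6: leading byte 0xE1 = 11100001 → 3-byte char #3 = E1 9B A4.
Offset 9: leading byte 0xEB = 11101011 → 3-byte char #4 = EB A1 AF.
Offset 12: leading byte 0xF2 = 11110010 → 4-byte char #5 = F2 BC A4 85.
Leading byte 0xF2 = 11110010 matches 11110xxx → 4-byte sequence.
Byte 1: 0xF2 = 11110010, payload 010 (3 bits).
Byte 2: 0xBC = 10111100 (10xxxxxx ✓), payload 111100.
Byte 3: 0xA4 = 10100100 (10xxxxxx ✓), payload 100100.
Byte 4: 0x85 = 10000101 (10xxxxxx ✓), payload 000101.
Concatenate: 010111100100100000101 = 0xBC905 (21 bits → U+BC905).

U+BC905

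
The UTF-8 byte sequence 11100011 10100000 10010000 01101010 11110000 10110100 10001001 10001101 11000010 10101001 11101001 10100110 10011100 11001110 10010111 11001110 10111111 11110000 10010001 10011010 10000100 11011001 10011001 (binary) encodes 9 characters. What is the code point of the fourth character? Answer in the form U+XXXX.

Offset 0: leading byte 0xE3 = 11100011 → 3-byte char #1 = E3 A0 90.
Offset 3: leading byte 0x6A = 01101010 → 1-byte char #2 = 6A.
Offset 4: leading byte 0xF0 = 11110000 → 4-byte char #3 = F0 B4 89 8D.
Offset 8: leading byte 0xC2 = 11000010 → 2-byte char #4 = C2 A9.
Leading byte 0xC2 = 11000010 matches 110xxxxx → 2-byte sequence.
Byte 1: 0xC2 = 11000010, payload 00010 (5 bits).
Byte 2: 0xA9 = 10101001 (10xxxxxx ✓), payload 101001.
Concatenate: 00010101001 = 0xA9 (11 bits → U+00A9).

U+00A9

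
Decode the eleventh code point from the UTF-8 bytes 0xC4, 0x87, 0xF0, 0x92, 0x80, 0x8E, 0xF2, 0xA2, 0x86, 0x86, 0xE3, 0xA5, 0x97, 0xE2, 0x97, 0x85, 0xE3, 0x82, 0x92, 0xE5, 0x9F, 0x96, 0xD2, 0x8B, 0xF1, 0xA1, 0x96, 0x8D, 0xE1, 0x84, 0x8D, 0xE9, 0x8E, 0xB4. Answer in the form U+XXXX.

Offset 0: leading byte 0xC4 = 11000100 → 2-byte char #1 = C4 87.
Offset 2: leading byte 0xF0 = 11110000 → 4-byte char #2 = F0 92 80 8E.
Offset 6: leading byte 0xF2 = 11110010 → 4-byte char #3 = F2 A2 86 86.
Offset 10: leading byte 0xE3 = 11100011 → 3-byte char #4 = E3 A5 97.
Offset 13: leading byte 0xE2 = 11100010 → 3-byte char #5 = E2 97 85.
Offset 16: leading byte 0xE3 = 11100011 → 3-byte char #6 = E3 82 92.
Offset 19: leading byte 0xE5 = 11100101 → 3-byte char #7 = E5 9F 96.
Offset 22: leading byte 0xD2 = 11010010 → 2-byte char #8 = D2 8B.
Offset 24: leading byte 0xF1 = 11110001 → 4-byte char #9 = F1 A1 96 8D.
Offset 28: leading byte 0xE1 = 11100001 → 3-byte char #10 = E1 84 8D.
Offset 31: leading byte 0xE9 = 11101001 → 3-byte char #11 = E9 8E B4.
Leading byte 0xE9 = 11101001 matches 1110xxxx → 3-byte sequence.
Byte 1: 0xE9 = 11101001, payload 1001 (4 bits).
Byte 2: 0x8E = 10001110 (10xxxxxx ✓), payload 001110.
Byte 3: 0xB4 = 10110100 (10xxxxxx ✓), payload 110100.
Concatenate: 1001001110110100 = 0x93B4 (16 bits → U+93B4).

U+93B4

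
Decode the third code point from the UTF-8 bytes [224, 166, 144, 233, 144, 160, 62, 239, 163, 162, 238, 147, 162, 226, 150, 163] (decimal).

Offset 0: leading byte 0xE0 = 11100000 → 3-byte char #1 = E0 A6 90.
Offset 3: leading byte 0xE9 = 11101001 → 3-byte char #2 = E9 90 A0.
Offset 6: leading byte 0x3E = 00111110 → 1-byte char #3 = 3E.
Leading byte 0x3E = 00111110 matches 0xxxxxxx → 1-byte sequence.
Byte 1: 0x3E = 00111110, payload 0111110 (7 bits).
Concatenate: 0111110 = 0x3E (7 bits → U+003E).

U+003E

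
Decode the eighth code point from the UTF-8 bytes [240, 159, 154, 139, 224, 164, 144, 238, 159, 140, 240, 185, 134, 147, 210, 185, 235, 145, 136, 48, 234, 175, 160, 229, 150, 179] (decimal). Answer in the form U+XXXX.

U+ABE0

Offset 0: leading byte 0xF0 = 11110000 → 4-byte char #1 = F0 9F 9A 8B.
Offset 4: leading byte 0xE0 = 11100000 → 3-byte char #2 = E0 A4 90.
Offset 7: leading byte 0xEE = 11101110 → 3-byte char #3 = EE 9F 8C.
Offset 10: leading byte 0xF0 = 11110000 → 4-byte char #4 = F0 B9 86 93.
Offset 14: leading byte 0xD2 = 11010010 → 2-byte char #5 = D2 B9.
Offset 16: leading byte 0xEB = 11101011 → 3-byte char #6 = EB 91 88.
Offset 19: leading byte 0x30 = 00110000 → 1-byte char #7 = 30.
Offset 20: leading byte 0xEA = 11101010 → 3-byte char #8 = EA AF A0.
Leading byte 0xEA = 11101010 matches 1110xxxx → 3-byte sequence.
Byte 1: 0xEA = 11101010, payload 1010 (4 bits).
Byte 2: 0xAF = 10101111 (10xxxxxx ✓), payload 101111.
Byte 3: 0xA0 = 10100000 (10xxxxxx ✓), payload 100000.
Concatenate: 1010101111100000 = 0xABE0 (16 bits → U+ABE0).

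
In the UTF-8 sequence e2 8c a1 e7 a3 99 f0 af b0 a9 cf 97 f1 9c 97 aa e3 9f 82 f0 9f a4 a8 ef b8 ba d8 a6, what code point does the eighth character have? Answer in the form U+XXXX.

U+FE3A

Offset 0: leading byte 0xE2 = 11100010 → 3-byte char #1 = E2 8C A1.
Offset 3: leading byte 0xE7 = 11100111 → 3-byte char #2 = E7 A3 99.
Offset 6: leading byte 0xF0 = 11110000 → 4-byte char #3 = F0 AF B0 A9.
Offset 10: leading byte 0xCF = 11001111 → 2-byte char #4 = CF 97.
Offset 12: leading byte 0xF1 = 11110001 → 4-byte char #5 = F1 9C 97 AA.
Offset 16: leading byte 0xE3 = 11100011 → 3-byte char #6 = E3 9F 82.
Offset 19: leading byte 0xF0 = 11110000 → 4-byte char #7 = F0 9F A4 A8.
Offset 23: leading byte 0xEF = 11101111 → 3-byte char #8 = EF B8 BA.
Leading byte 0xEF = 11101111 matches 1110xxxx → 3-byte sequence.
Byte 1: 0xEF = 11101111, payload 1111 (4 bits).
Byte 2: 0xB8 = 10111000 (10xxxxxx ✓), payload 111000.
Byte 3: 0xBA = 10111010 (10xxxxxx ✓), payload 111010.
Concatenate: 1111111000111010 = 0xFE3A (16 bits → U+FE3A).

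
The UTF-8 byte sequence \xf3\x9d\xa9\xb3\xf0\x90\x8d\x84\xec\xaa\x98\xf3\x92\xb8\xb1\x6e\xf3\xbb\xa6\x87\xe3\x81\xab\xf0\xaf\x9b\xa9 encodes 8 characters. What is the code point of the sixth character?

U+FB987

Offset 0: leading byte 0xF3 = 11110011 → 4-byte char #1 = F3 9D A9 B3.
Offset 4: leading byte 0xF0 = 11110000 → 4-byte char #2 = F0 90 8D 84.
Offset 8: leading byte 0xEC = 11101100 → 3-byte char #3 = EC AA 98.
Offset 11: leading byte 0xF3 = 11110011 → 4-byte char #4 = F3 92 B8 B1.
Offset 15: leading byte 0x6E = 01101110 → 1-byte char #5 = 6E.
Offset 16: leading byte 0xF3 = 11110011 → 4-byte char #6 = F3 BB A6 87.
Leading byte 0xF3 = 11110011 matches 11110xxx → 4-byte sequence.
Byte 1: 0xF3 = 11110011, payload 011 (3 bits).
Byte 2: 0xBB = 10111011 (10xxxxxx ✓), payload 111011.
Byte 3: 0xA6 = 10100110 (10xxxxxx ✓), payload 100110.
Byte 4: 0x87 = 10000111 (10xxxxxx ✓), payload 000111.
Concatenate: 011111011100110000111 = 0xFB987 (21 bits → U+FB987).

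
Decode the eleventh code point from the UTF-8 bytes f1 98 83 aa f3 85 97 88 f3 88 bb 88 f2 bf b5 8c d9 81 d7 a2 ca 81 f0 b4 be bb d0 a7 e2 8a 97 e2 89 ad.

U+226D

Offset 0: leading byte 0xF1 = 11110001 → 4-byte char #1 = F1 98 83 AA.
Offset 4: leading byte 0xF3 = 11110011 → 4-byte char #2 = F3 85 97 88.
Offset 8: leading byte 0xF3 = 11110011 → 4-byte char #3 = F3 88 BB 88.
Offset 12: leading byte 0xF2 = 11110010 → 4-byte char #4 = F2 BF B5 8C.
Offset 16: leading byte 0xD9 = 11011001 → 2-byte char #5 = D9 81.
Offset 18: leading byte 0xD7 = 11010111 → 2-byte char #6 = D7 A2.
Offset 20: leading byte 0xCA = 11001010 → 2-byte char #7 = CA 81.
Offset 22: leading byte 0xF0 = 11110000 → 4-byte char #8 = F0 B4 BE BB.
Offset 26: leading byte 0xD0 = 11010000 → 2-byte char #9 = D0 A7.
Offset 28: leading byte 0xE2 = 11100010 → 3-byte char #10 = E2 8A 97.
Offset 31: leading byte 0xE2 = 11100010 → 3-byte char #11 = E2 89 AD.
Leading byte 0xE2 = 11100010 matches 1110xxxx → 3-byte sequence.
Byte 1: 0xE2 = 11100010, payload 0010 (4 bits).
Byte 2: 0x89 = 10001001 (10xxxxxx ✓), payload 001001.
Byte 3: 0xAD = 10101101 (10xxxxxx ✓), payload 101101.
Concatenate: 0010001001101101 = 0x226D (16 bits → U+226D).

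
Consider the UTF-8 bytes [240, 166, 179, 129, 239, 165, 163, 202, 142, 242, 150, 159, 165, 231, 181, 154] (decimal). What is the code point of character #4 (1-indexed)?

Offset 0: leading byte 0xF0 = 11110000 → 4-byte char #1 = F0 A6 B3 81.
Offset 4: leading byte 0xEF = 11101111 → 3-byte char #2 = EF A5 A3.
Offset 7: leading byte 0xCA = 11001010 → 2-byte char #3 = CA 8E.
Offset 9: leading byte 0xF2 = 11110010 → 4-byte char #4 = F2 96 9F A5.
Leading byte 0xF2 = 11110010 matches 11110xxx → 4-byte sequence.
Byte 1: 0xF2 = 11110010, payload 010 (3 bits).
Byte 2: 0x96 = 10010110 (10xxxxxx ✓), payload 010110.
Byte 3: 0x9F = 10011111 (10xxxxxx ✓), payload 011111.
Byte 4: 0xA5 = 10100101 (10xxxxxx ✓), payload 100101.
Concatenate: 010010110011111100101 = 0x967E5 (21 bits → U+967E5).

U+967E5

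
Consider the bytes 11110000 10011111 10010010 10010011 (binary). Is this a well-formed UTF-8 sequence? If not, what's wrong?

valid

Leading byte 0xF0 = 11110000 → 4-byte form.
Continuation bytes 0x9F=10011111, 0x92=10010010, 0x93=10010011 all match 10xxxxxx.
Decoded value 0x1F493 is ≥ 0x10000 (shortest form) and not a surrogate.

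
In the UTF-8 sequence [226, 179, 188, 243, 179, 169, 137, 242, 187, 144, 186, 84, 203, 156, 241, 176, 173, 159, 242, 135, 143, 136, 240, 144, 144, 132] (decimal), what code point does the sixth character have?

U+70B5F

Offset 0: leading byte 0xE2 = 11100010 → 3-byte char #1 = E2 B3 BC.
Offset 3: leading byte 0xF3 = 11110011 → 4-byte char #2 = F3 B3 A9 89.
Offset 7: leading byte 0xF2 = 11110010 → 4-byte char #3 = F2 BB 90 BA.
Offset 11: leading byte 0x54 = 01010100 → 1-byte char #4 = 54.
Offset 12: leading byte 0xCB = 11001011 → 2-byte char #5 = CB 9C.
Offset 14: leading byte 0xF1 = 11110001 → 4-byte char #6 = F1 B0 AD 9F.
Leading byte 0xF1 = 11110001 matches 11110xxx → 4-byte sequence.
Byte 1: 0xF1 = 11110001, payload 001 (3 bits).
Byte 2: 0xB0 = 10110000 (10xxxxxx ✓), payload 110000.
Byte 3: 0xAD = 10101101 (10xxxxxx ✓), payload 101101.
Byte 4: 0x9F = 10011111 (10xxxxxx ✓), payload 011111.
Concatenate: 001110000101101011111 = 0x70B5F (21 bits → U+70B5F).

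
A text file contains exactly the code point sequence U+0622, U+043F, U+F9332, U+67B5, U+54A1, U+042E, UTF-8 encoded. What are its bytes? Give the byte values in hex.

D8 A2 D0 BF F3 B9 8C B2 E6 9E B5 E5 92 A1 D0 AE

U+0622: 2-byte form → D8 A2.
U+043F: 2-byte form → D0 BF.
U+F9332: 4-byte form → F3 B9 8C B2.
U+67B5: 3-byte form → E6 9E B5.
U+54A1: 3-byte form → E5 92 A1.
U+042E: 2-byte form → D0 AE.
Concatenated (16 bytes): D8 A2 D0 BF F3 B9 8C B2 E6 9E B5 E5 92 A1 D0 AE.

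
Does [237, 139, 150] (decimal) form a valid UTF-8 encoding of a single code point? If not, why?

Leading byte 0xED = 11101101 → 3-byte form.
Continuation bytes 0x8B=10001011, 0x96=10010110 all match 10xxxxxx.
Decoded value 0xD2D6 is ≥ 0x800 (shortest form) and not a surrogate.

valid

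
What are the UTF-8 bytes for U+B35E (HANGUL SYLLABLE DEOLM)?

EB 8D 9E

U+B35E = 0xB35E = 45918 decimal. In range U+0800–U+FFFF → 3-byte form: 1110xxxx 10xxxxxx 10xxxxxx.
Binary (16 bits): 1011001101011110.
Split 4+6+6: 1011 | 001101 | 011110.
Byte 1: 11101011 = 0xEB.
Byte 2: 10001101 = 0x8D.
Byte 3: 10011110 = 0x9E.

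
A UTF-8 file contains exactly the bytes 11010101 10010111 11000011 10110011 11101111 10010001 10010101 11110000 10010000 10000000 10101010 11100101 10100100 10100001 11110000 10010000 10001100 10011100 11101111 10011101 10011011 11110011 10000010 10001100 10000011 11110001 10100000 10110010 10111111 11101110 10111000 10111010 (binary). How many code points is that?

Byte at offset 0: 0xD5 = 11010101 → 2-byte char (#1). Advance 2.
Byte at offset 2: 0xC3 = 11000011 → 2-byte char (#2). Advance 2.
Byte at offset 4: 0xEF = 11101111 → 3-byte char (#3). Advance 3.
Byte at offset 7: 0xF0 = 11110000 → 4-byte char (#4). Advance 4.
Byte at offset 11: 0xE5 = 11100101 → 3-byte char (#5). Advance 3.
Byte at offset 14: 0xF0 = 11110000 → 4-byte char (#6). Advance 4.
Byte at offset 18: 0xEF = 11101111 → 3-byte char (#7). Advance 3.
Byte at offset 21: 0xF3 = 11110011 → 4-byte char (#8). Advance 4.
Byte at offset 25: 0xF1 = 11110001 → 4-byte char (#9). Advance 4.
Byte at offset 29: 0xEE = 11101110 → 3-byte char (#10). Advance 3.
Reached end at offset 32 after 10 code points.

10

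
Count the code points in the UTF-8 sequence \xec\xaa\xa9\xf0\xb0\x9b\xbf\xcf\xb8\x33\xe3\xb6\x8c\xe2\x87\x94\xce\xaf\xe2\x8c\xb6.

8

Byte at offset 0: 0xEC = 11101100 → 3-byte char (#1). Advance 3.
Byte at offset 3: 0xF0 = 11110000 → 4-byte char (#2). Advance 4.
Byte at offset 7: 0xCF = 11001111 → 2-byte char (#3). Advance 2.
Byte at offset 9: 0x33 = 00110011 → 1-byte char (#4). Advance 1.
Byte at offset 10: 0xE3 = 11100011 → 3-byte char (#5). Advance 3.
Byte at offset 13: 0xE2 = 11100010 → 3-byte char (#6). Advance 3.
Byte at offset 16: 0xCE = 11001110 → 2-byte char (#7). Advance 2.
Byte at offset 18: 0xE2 = 11100010 → 3-byte char (#8). Advance 3.
Reached end at offset 21 after 8 code points.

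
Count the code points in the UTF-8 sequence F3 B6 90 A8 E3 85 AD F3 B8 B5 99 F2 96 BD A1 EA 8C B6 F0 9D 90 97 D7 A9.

7

Byte at offset 0: 0xF3 = 11110011 → 4-byte char (#1). Advance 4.
Byte at offset 4: 0xE3 = 11100011 → 3-byte char (#2). Advance 3.
Byte at offset 7: 0xF3 = 11110011 → 4-byte char (#3). Advance 4.
Byte at offset 11: 0xF2 = 11110010 → 4-byte char (#4). Advance 4.
Byte at offset 15: 0xEA = 11101010 → 3-byte char (#5). Advance 3.
Byte at offset 18: 0xF0 = 11110000 → 4-byte char (#6). Advance 4.
Byte at offset 22: 0xD7 = 11010111 → 2-byte char (#7). Advance 2.
Reached end at offset 24 after 7 code points.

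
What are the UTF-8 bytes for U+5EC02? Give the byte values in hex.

F1 9E B0 82

U+5EC02 = 0x5EC02 = 388098 decimal. In range U+10000–U+10FFFF → 4-byte form: 11110xxx 10xxxxxx 10xxxxxx 10xxxxxx.
Binary (21 bits): 001011110110000000010.
Split 3+6+6+6: 001 | 011110 | 110000 | 000010.
Byte 1: 11110001 = 0xF1.
Byte 2: 10011110 = 0x9E.
Byte 3: 10110000 = 0xB0.
Byte 4: 10000010 = 0x82.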